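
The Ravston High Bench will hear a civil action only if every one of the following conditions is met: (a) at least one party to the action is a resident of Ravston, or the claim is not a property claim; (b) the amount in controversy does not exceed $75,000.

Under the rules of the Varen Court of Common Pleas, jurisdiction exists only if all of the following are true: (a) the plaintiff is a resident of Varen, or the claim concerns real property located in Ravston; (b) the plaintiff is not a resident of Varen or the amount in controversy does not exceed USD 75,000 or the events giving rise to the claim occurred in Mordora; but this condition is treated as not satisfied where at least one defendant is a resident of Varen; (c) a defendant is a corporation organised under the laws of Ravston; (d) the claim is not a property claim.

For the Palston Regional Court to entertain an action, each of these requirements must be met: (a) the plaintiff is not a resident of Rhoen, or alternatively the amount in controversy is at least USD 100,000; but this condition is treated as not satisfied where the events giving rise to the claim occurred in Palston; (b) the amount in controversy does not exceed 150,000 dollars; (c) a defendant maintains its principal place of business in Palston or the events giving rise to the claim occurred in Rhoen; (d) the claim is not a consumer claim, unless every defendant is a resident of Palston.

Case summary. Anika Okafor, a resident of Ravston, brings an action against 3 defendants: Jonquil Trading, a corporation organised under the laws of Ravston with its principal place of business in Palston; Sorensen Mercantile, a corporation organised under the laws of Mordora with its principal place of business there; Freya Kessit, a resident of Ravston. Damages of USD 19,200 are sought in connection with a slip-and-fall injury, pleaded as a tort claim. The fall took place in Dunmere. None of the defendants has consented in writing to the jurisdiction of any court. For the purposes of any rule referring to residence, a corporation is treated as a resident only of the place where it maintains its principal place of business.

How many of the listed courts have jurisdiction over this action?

The Ravston High Bench:
  (a) Anika Okafor resides in Ravston, which satisfies one of the alternatives. Condition met.
  (b) The amount in controversy is 19,200 dollars, within the 75,000 dollars ceiling. Met.
  → The court has jurisdiction.
The Varen Court of Common Pleas:
  (a) The plaintiff resides in Ravston, not Varen; the claim does not concern real property — no alternative holds. Not satisfied.
  (b) The plaintiff resides in Ravston, which is not Varen, so this disjunct is met. And the carve-out is inapplicable — no defendant resides in Varen (they reside in Palston, Mordora, Ravston). Condition met.
  (c) Jonquil Trading is organised under the laws of Ravston. Met.
  (d) The claim is a tort claim, not a property claim. Satisfied.
  → Not every requirement is met — no jurisdiction.
The Palston Regional Court:
  (a) The plaintiff resides in Ravston, which is not Rhoen, which satisfies one of the alternatives. And the carve-out is inapplicable — the operative events occurred in Dunmere, not Palston. Met.
  (b) The amount in controversy is $19,200, within the USD 150,000 ceiling. Satisfied.
  (c) Jonquil Trading has its principal place of business in Palston, so one alternative holds. Condition met.
  (d) The claim is a tort claim, not a consumer claim. Satisfied.
  → All conditions met; jurisdiction exists.
Courts with jurisdiction: the Ravston High Bench, the Palston Regional Court — 2 in total.

2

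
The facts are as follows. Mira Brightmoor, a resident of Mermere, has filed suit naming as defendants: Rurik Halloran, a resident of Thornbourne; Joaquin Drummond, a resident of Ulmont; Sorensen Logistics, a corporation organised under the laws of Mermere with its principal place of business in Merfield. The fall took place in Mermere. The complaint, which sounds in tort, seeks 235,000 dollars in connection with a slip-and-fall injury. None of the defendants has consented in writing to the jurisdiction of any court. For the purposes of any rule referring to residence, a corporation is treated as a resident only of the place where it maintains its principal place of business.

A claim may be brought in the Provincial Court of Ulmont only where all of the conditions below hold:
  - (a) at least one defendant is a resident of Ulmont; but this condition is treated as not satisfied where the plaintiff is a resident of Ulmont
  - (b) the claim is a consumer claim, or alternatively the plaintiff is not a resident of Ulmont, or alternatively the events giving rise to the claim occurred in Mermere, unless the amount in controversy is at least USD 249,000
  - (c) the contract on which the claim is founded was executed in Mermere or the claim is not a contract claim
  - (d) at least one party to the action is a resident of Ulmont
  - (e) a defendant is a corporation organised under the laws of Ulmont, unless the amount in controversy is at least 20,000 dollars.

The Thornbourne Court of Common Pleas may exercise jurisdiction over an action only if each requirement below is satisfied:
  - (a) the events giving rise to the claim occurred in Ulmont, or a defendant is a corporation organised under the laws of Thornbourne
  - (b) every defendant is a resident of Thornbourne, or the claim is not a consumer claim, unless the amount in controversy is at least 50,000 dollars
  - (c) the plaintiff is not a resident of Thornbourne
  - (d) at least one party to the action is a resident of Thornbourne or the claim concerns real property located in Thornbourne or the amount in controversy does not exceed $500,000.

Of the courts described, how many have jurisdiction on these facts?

The Provincial Court of Ulmont:
  (a) Joaquin Drummond resides in Ulmont. The carve-out does not apply: the plaintiff resides in Mermere, not Ulmont. Satisfied.
  (b) The plaintiff resides in Mermere, which is not Ulmont, which satisfies one of the alternatives. Met.
  (c) The claim is a tort claim, not a contract claim — that alternative is enough. Satisfied.
  (d) Joaquin Drummond resides in Ulmont. Condition met.
  (e) The corporate defendant(s) are organised in Mermere, not Ulmont. However, the amount in controversy is 235,000 dollars, which meets the $20,000 floor, so the 'unless' proviso supplies this condition. Met.
  → All conditions met; jurisdiction exists.
The Thornbourne Court of Common Pleas:
  (a) The operative events occurred in Mermere, not Ulmont; the corporate defendant(s) are organised in Mermere, not Thornbourne — no alternative holds. Not satisfied.
  (b) The claim is a tort claim, not a consumer claim, so this disjunct is met. Met.
  (c) The plaintiff resides in Mermere, which is not Thornbourne. Satisfied.
  (d) Rurik Halloran resides in Thornbourne, so this disjunct is met. Condition met.
  → The court lacks jurisdiction.
Courts with jurisdiction: the Provincial Court of Ulmont — 1 in total.

1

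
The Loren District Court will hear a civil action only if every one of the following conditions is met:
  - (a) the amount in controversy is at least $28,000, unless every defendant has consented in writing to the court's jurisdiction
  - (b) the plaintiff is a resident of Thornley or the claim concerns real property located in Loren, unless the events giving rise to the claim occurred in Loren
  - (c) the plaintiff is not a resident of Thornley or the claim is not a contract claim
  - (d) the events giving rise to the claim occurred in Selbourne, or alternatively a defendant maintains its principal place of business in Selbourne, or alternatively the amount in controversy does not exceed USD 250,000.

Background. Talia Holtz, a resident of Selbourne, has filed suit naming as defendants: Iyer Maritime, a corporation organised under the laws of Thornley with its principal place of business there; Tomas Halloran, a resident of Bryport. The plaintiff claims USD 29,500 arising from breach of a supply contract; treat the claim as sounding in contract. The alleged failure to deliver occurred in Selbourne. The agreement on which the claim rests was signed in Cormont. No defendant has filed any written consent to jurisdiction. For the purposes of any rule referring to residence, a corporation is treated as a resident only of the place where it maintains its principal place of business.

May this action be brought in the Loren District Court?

The Loren District Court:
  (a) The amount in controversy is $29,500, which meets the USD 28,000 floor. Satisfied.
  (b) The plaintiff resides in Selbourne, not Thornley; the claim does not concern real property — every alternative fails. Nor does the 'unless' clause help: the operative events occurred in Selbourne, not Loren. Not satisfied.
  (c) The plaintiff resides in Selbourne, which is not Thornley, so this disjunct is met. Satisfied.
  (d) The operative events occurred in Selbourne, so one alternative holds. Condition met.
  → The court lacks jurisdiction.

No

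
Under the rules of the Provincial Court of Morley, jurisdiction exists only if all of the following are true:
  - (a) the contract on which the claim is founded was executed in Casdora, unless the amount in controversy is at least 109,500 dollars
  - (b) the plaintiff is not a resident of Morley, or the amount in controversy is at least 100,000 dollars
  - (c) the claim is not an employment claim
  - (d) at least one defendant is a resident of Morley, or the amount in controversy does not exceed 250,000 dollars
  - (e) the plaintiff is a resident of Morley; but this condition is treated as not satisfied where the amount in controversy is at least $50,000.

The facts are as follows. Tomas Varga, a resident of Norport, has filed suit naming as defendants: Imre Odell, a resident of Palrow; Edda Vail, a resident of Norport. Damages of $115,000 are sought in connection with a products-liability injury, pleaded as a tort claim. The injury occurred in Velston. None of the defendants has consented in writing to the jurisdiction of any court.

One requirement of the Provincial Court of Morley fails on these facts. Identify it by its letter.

(e)

The Provincial Court of Morley:
  (a) No contract (and hence no place of execution) is alleged. However, the amount in controversy is 115,000 dollars, which meets the $109,500 floor, so the 'unless' proviso supplies this condition. Satisfied.
  (b) The plaintiff resides in Norport, which is not Morley — that alternative is enough. Met.
  (c) The claim is a tort claim, not an employment claim. Met.
  (d) The amount in controversy is 115,000 dollars, within the 250,000 dollars ceiling, so this disjunct is met. Met.
  (e) The plaintiff resides in Norport, not Morley. Condition not met.
Only condition (e) fails.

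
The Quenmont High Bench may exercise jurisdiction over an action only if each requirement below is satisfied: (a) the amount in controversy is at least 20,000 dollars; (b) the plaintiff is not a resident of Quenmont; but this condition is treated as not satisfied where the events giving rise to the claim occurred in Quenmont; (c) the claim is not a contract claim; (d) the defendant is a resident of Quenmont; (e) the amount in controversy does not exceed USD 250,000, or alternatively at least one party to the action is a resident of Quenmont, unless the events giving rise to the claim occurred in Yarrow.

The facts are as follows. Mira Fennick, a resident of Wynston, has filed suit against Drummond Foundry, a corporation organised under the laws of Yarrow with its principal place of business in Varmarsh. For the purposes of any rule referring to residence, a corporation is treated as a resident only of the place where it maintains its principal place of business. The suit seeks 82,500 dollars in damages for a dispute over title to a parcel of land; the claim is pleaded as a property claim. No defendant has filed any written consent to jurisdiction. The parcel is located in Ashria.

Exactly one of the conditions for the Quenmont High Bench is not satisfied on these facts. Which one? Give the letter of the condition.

(d)

The Quenmont High Bench:
  (a) The amount in controversy is USD 82,500, which meets the $20,000 floor. Satisfied.
  (b) The plaintiff resides in Wynston, which is not Quenmont. And the carve-out is inapplicable — the operative events occurred in Ashria, not Quenmont. Condition met.
  (c) The claim is a property claim, not a contract claim. Satisfied.
  (d) The defendant resides in Varmarsh, not Quenmont. Not met.
  (e) The amount in controversy is $82,500, within the USD 250,000 ceiling, so this disjunct is met. Met.
Only condition (d) fails.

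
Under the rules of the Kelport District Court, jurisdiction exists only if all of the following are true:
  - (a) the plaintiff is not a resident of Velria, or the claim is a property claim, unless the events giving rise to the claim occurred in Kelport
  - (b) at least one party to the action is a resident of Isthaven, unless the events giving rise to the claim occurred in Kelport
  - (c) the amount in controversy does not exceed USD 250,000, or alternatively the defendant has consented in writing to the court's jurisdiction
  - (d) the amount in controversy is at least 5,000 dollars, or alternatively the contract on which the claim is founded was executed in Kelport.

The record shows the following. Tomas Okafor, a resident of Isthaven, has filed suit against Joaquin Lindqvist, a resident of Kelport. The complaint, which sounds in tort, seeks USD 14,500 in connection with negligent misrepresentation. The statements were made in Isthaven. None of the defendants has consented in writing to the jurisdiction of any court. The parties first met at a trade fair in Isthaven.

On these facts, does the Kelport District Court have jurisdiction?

The Kelport District Court:
  (a) The plaintiff resides in Isthaven, which is not Velria — that alternative is enough. Met.
  (b) Tomas Okafor resides in Isthaven. Met.
  (c) The amount in controversy is $14,500, within the 250,000 dollars ceiling, which satisfies one of the alternatives. Condition met.
  (d) The amount in controversy is $14,500, which meets the USD 5,000 floor, which satisfies one of the alternatives. Satisfied.
  → Every requirement is satisfied — jurisdiction.

Yes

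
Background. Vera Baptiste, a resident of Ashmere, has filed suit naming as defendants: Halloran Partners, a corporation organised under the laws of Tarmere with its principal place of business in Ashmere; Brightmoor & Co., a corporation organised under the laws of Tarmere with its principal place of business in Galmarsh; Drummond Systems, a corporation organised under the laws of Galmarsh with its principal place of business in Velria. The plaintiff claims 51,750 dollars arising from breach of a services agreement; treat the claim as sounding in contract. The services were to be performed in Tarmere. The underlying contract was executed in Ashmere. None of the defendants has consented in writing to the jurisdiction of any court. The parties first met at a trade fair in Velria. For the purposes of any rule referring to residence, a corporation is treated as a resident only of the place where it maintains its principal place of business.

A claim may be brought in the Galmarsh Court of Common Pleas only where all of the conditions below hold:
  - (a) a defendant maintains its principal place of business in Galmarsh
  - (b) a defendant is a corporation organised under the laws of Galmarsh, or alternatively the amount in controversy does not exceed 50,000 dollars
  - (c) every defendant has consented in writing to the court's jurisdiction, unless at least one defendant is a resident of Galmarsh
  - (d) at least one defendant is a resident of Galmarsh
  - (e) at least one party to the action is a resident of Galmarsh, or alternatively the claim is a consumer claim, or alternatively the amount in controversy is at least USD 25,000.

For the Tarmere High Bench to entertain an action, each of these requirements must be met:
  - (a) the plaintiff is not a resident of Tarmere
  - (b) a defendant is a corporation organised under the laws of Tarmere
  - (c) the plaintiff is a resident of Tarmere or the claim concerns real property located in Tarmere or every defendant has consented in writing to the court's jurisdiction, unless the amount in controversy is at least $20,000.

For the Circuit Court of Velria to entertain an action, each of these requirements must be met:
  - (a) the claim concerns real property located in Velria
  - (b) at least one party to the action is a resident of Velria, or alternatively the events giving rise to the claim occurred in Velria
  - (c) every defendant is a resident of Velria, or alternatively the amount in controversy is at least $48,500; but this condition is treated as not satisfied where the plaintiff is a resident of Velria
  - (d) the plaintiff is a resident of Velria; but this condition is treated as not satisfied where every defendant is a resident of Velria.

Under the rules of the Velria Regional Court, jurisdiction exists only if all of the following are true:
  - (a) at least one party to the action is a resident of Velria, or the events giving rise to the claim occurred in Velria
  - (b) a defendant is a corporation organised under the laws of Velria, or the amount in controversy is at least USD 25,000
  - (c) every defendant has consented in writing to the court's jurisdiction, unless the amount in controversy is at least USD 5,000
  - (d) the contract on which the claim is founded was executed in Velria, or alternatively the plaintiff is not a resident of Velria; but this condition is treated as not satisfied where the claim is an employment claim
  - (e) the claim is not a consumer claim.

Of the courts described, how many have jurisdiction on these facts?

3

The Galmarsh Court of Common Pleas:
  (a) Brightmoor & Co. has its principal place of business in Galmarsh. Condition met.
  (b) Drummond Systems is organised under the laws of Galmarsh, which satisfies one of the alternatives. Condition met.
  (c) No such written consent has been filed. The proviso rescues it, though: Brightmoor & Co. resides in Galmarsh. Condition met.
  (d) Brightmoor & Co. resides in Galmarsh. Met.
  (e) Brightmoor & Co. resides in Galmarsh — that alternative is enough. Condition met.
  → Every requirement is satisfied — jurisdiction.
The Tarmere High Bench:
  (a) The plaintiff resides in Ashmere, which is not Tarmere. Satisfied.
  (b) Halloran Partners is organised under the laws of Tarmere. Condition met.
  (c) The plaintiff resides in Ashmere, not Tarmere; the claim does not concern real property; no such written consent has been filed — no alternative holds. But the amount in controversy is 51,750 dollars, which meets the $20,000 floor, and the 'unless' clause therefore excuses the requirement. Met.
  → Jurisdiction lies.
The Circuit Court of Velria:
  (a) The claim does not concern real property. Not satisfied.
  (b) Drummond Systems resides in Velria, so this disjunct is met. Condition met.
  (c) The amount in controversy is 51,750 dollars, which meets the USD 48,500 floor, which satisfies one of the alternatives. And the carve-out is inapplicable — the plaintiff resides in Ashmere, not Velria. Met.
  (d) The plaintiff resides in Ashmere, not Velria. Not satisfied.
  → At least one condition fails; no jurisdiction.
The Velria Regional Court:
  (a) Drummond Systems resides in Velria, which satisfies one of the alternatives. Condition met.
  (b) The amount in controversy is 51,750 dollars, which meets the 25,000 dollars floor, so this disjunct is met. Met.
  (c) No such written consent has been filed. The proviso rescues it, though: the amount in controversy is $51,750, which meets the $5,000 floor. Met.
  (d) The plaintiff resides in Ashmere, which is not Velria, so this disjunct is met. The exception is not triggered, since the claim is a contract claim, not an employment claim. Condition met.
  (e) The claim is a contract claim, not a consumer claim. Satisfied.
  → Every requirement is satisfied — jurisdiction.
Courts with jurisdiction: the Galmarsh Court of Common Pleas, the Tarmere High Bench, the Velria Regional Court — 3 in total.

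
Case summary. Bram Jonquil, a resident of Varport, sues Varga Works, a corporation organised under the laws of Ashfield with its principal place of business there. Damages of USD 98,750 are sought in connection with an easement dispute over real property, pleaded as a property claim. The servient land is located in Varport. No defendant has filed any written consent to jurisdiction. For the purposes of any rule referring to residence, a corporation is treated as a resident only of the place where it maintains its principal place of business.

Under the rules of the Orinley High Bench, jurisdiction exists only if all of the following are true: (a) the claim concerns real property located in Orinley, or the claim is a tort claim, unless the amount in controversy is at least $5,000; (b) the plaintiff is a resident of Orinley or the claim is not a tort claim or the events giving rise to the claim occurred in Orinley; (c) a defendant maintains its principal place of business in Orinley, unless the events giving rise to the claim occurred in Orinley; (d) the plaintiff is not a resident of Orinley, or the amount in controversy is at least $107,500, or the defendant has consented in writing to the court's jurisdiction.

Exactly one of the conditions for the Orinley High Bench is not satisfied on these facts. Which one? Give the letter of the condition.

(c)

The Orinley High Bench:
  (a) The property lies in Varport, not Orinley; the claim is a property claim, not a tort claim — no alternative holds. The proviso rescues it, though: the amount in controversy is $98,750, which meets the USD 5,000 floor. Met.
  (b) The claim is a property claim, not a tort claim, so this disjunct is met. Condition met.
  (c) The corporate defendant(s) have their principal place of business in Ashfield, not Orinley. The proviso offers no rescue either, since the operative events occurred in Varport, not Orinley. Not met.
  (d) The plaintiff resides in Varport, which is not Orinley, so this disjunct is met. Met.
Only condition (c) fails.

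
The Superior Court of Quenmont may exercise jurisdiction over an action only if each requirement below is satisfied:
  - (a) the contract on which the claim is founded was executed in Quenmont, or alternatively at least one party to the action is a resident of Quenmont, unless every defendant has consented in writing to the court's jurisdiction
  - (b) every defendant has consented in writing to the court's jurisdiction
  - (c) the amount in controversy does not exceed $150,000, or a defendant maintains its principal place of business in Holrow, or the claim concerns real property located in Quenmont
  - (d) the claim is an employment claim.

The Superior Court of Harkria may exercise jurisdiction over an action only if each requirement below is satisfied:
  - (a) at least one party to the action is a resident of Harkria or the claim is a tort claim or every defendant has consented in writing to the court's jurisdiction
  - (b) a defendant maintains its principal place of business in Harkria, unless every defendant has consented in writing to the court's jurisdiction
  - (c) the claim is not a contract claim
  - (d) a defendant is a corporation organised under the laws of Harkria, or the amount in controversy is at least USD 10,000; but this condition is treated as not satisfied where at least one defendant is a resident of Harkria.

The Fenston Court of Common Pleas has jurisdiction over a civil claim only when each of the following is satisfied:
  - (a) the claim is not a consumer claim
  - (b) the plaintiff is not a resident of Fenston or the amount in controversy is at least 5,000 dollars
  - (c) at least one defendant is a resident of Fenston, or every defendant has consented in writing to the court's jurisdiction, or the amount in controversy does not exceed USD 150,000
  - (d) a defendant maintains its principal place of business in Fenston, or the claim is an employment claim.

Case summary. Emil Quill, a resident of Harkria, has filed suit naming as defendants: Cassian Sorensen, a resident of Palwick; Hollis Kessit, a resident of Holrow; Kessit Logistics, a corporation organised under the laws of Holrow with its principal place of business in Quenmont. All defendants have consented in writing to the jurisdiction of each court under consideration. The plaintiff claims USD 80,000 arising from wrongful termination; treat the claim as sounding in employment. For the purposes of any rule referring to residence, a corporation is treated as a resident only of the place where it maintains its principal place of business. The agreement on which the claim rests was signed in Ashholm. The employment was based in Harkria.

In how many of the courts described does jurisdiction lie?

The Superior Court of Quenmont:
  (a) Kessit Logistics resides in Quenmont, so this disjunct is met. Satisfied.
  (b) Every defendant has filed written consent. Condition met.
  (c) The amount in controversy is 80,000 dollars, within the USD 150,000 ceiling — that alternative is enough. Met.
  (d) The claim is an employment claim. Satisfied.
  → All conditions met; jurisdiction exists.
The Superior Court of Harkria:
  (a) Emil Quill resides in Harkria, so this disjunct is met. Met.
  (b) The corporate defendant(s) have their principal place of business in Quenmont, not Harkria. However, every defendant has filed written consent, so the 'unless' proviso supplies this condition. Condition met.
  (c) The claim is an employment claim, not a contract claim. Satisfied.
  (d) The amount in controversy is 80,000 dollars, which meets the $10,000 floor, so one alternative holds. The carve-out does not apply: no defendant resides in Harkria (they reside in Palwick, Holrow, Quenmont). Condition met.
  → All conditions met; jurisdiction exists.
The Fenston Court of Common Pleas:
  (a) The claim is an employment claim, not a consumer claim. Condition met.
  (b) The plaintiff resides in Harkria, which is not Fenston — that alternative is enough. Satisfied.
  (c) Every defendant has filed written consent, which satisfies one of the alternatives. Met.
  (d) The claim is an employment claim — that alternative is enough. Met.
  → Every requirement is satisfied — jurisdiction.
Courts with jurisdiction: the Superior Court of Quenmont, the Superior Court of Harkria, the Fenston Court of Common Pleas — 3 in total.

3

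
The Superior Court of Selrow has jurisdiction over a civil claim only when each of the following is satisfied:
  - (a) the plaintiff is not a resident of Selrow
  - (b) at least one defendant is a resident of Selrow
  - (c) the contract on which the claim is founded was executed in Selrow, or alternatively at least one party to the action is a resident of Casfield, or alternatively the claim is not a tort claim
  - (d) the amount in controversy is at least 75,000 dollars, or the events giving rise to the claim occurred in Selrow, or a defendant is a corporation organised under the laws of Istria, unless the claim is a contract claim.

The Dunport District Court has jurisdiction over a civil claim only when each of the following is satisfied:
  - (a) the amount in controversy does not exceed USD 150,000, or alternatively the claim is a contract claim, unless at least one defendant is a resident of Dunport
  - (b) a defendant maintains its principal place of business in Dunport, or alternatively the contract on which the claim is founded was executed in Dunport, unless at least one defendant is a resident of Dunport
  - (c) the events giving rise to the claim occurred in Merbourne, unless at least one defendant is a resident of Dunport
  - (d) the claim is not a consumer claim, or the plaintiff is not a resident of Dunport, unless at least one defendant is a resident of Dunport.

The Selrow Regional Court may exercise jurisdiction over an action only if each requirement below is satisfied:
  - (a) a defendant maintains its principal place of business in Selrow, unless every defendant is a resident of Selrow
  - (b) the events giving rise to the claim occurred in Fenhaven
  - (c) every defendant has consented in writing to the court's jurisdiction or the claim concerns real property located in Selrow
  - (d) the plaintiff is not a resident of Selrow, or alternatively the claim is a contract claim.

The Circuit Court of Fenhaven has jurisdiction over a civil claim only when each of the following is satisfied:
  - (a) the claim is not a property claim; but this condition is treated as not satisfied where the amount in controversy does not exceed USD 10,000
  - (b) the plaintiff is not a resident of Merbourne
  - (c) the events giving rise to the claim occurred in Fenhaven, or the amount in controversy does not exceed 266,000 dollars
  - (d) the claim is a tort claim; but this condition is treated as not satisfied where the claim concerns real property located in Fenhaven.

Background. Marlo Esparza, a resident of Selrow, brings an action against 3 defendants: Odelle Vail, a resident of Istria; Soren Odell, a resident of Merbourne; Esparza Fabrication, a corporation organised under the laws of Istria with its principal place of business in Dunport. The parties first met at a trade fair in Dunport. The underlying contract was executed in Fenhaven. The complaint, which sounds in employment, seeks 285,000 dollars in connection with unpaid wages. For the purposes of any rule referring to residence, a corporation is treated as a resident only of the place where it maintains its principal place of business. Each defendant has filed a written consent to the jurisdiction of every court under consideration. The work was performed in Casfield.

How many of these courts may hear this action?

1

The Superior Court of Selrow:
  (a) The plaintiff resides in Selrow. Not met.
  (b) No defendant resides in Selrow (they reside in Istria, Merbourne, Dunport). Condition not met.
  (c) The claim is an employment claim, not a tort claim — that alternative is enough. Condition met.
  (d) The amount in controversy is 285,000 dollars, which meets the USD 75,000 floor, which satisfies one of the alternatives. Condition met.
  → At least one condition fails; no jurisdiction.
The Dunport District Court:
  (a) The amount in controversy is $285,000, above the 150,000 dollars ceiling; the claim is an employment claim, not a contract claim — none of the alternatives is met. However, Esparza Fabrication resides in Dunport, so the 'unless' proviso supplies this condition. Satisfied.
  (b) Esparza Fabrication has its principal place of business in Dunport, so this disjunct is met. Met.
  (c) The operative events occurred in Casfield, not Merbourne. However, Esparza Fabrication resides in Dunport, so the 'unless' proviso supplies this condition. Condition met.
  (d) The claim is an employment claim, not a consumer claim, so one alternative holds. Met.
  → Jurisdiction lies.
The Selrow Regional Court:
  (a) The corporate defendant(s) have their principal place of business in Dunport, not Selrow. Nor does the 'unless' clause help: the defendants reside as follows — Odelle Vail in Istria, Soren Odell in Merbourne, Esparza Fabrication in Dunport — not all in Selrow. Fails.
  (b) The operative events occurred in Casfield, not Fenhaven. Not satisfied.
  (c) Every defendant has filed written consent, so one alternative holds. Condition met.
  (d) The plaintiff resides in Selrow; the claim is an employment claim, not a contract claim — none of the alternatives is met. Not satisfied.
  → The court lacks jurisdiction.
The Circuit Court of Fenhaven:
  (a) The claim is an employment claim, not a property claim. And the carve-out is inapplicable — the amount in controversy is 285,000 dollars, above the $10,000 ceiling. Condition met.
  (b) The plaintiff resides in Selrow, which is not Merbourne. Condition met.
  (c) The operative events occurred in Casfield, not Fenhaven; the amount in controversy is USD 285,000, above the $266,000 ceiling — none of the alternatives is met. Not met.
  (d) The claim is an employment claim, not a tort claim. Not satisfied.
  → The court lacks jurisdiction.
Courts with jurisdiction: the Dunport District Court — 1 in total.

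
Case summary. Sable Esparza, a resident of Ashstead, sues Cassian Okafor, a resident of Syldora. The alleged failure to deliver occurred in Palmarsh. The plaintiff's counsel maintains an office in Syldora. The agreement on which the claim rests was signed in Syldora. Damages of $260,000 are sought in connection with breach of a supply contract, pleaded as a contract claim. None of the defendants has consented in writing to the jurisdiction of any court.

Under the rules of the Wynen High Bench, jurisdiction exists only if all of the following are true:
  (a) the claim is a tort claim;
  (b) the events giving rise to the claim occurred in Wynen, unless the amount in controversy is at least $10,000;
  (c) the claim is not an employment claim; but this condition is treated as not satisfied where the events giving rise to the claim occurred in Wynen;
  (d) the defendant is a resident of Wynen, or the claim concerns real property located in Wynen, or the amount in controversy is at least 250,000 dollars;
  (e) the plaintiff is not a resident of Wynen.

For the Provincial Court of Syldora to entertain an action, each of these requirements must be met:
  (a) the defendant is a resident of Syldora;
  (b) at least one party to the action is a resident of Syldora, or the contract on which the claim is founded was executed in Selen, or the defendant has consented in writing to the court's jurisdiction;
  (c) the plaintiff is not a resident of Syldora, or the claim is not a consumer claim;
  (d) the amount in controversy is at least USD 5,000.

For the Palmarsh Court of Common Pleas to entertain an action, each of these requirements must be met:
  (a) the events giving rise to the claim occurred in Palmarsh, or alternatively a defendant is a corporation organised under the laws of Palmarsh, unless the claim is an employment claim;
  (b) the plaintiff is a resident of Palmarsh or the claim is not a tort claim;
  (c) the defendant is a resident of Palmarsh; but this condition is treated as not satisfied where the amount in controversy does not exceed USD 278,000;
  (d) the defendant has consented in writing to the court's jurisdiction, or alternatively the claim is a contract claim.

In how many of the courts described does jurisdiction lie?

The Wynen High Bench:
  (a) The claim is a contract claim, not a tort claim. Fails.
  (b) The operative events occurred in Palmarsh, not Wynen. However, the amount in controversy is $260,000, which meets the USD 10,000 floor, so the 'unless' proviso supplies this condition. Satisfied.
  (c) The claim is a contract claim, not an employment claim. The exception is not triggered, since the operative events occurred in Palmarsh, not Wynen. Condition met.
  (d) The amount in controversy is USD 260,000, which meets the USD 250,000 floor, so this disjunct is met. Met.
  (e) The plaintiff resides in Ashstead, which is not Wynen. Satisfied.
  → No jurisdiction.
The Provincial Court of Syldora:
  (a) The defendant resides in Syldora. Condition met.
  (b) Cassian Okafor resides in Syldora, so this disjunct is met. Met.
  (c) The plaintiff resides in Ashstead, which is not Syldora, so one alternative holds. Met.
  (d) The amount in controversy is $260,000, which meets the $5,000 floor. Satisfied.
  → Jurisdiction lies.
The Palmarsh Court of Common Pleas:
  (a) The operative events occurred in Palmarsh, which satisfies one of the alternatives. Met.
  (b) The claim is a contract claim, not a tort claim, which satisfies one of the alternatives. Condition met.
  (c) The defendant resides in Syldora, not Palmarsh. Not met.
  (d) The claim is a contract claim, so one alternative holds. Condition met.
  → The court lacks jurisdiction.
Courts with jurisdiction: the Provincial Court of Syldora — 1 in total.

1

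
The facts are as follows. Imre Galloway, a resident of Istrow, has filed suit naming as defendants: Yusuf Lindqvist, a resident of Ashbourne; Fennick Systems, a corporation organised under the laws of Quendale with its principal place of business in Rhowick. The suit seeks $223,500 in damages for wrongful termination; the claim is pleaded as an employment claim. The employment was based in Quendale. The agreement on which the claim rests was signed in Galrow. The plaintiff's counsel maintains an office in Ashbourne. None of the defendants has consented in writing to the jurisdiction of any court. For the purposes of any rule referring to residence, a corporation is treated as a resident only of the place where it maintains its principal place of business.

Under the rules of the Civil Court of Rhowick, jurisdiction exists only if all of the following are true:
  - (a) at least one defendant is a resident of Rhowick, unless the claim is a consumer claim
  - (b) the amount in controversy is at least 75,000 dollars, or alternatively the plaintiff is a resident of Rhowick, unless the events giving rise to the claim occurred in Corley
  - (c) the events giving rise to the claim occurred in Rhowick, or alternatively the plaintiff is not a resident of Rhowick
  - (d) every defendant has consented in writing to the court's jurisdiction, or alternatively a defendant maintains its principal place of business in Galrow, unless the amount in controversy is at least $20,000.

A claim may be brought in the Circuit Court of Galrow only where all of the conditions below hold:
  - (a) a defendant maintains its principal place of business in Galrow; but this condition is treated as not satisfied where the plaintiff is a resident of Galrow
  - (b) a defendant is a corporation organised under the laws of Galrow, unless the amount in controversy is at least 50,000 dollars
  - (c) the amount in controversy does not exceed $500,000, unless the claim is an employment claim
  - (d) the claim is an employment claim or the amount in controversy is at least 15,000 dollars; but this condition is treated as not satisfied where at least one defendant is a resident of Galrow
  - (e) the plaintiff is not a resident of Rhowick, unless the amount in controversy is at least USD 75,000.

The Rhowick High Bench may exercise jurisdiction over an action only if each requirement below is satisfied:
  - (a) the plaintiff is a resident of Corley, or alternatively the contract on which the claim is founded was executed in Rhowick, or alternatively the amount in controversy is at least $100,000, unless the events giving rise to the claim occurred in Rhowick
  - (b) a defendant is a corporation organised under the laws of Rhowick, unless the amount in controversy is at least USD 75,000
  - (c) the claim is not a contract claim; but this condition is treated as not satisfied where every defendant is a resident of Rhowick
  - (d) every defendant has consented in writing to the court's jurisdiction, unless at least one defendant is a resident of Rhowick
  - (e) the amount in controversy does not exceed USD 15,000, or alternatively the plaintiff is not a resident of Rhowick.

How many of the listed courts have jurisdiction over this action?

The Civil Court of Rhowick:
  (a) Fennick Systems resides in Rhowick. Satisfied.
  (b) The amount in controversy is $223,500, which meets the USD 75,000 floor, so one alternative holds. Met.
  (c) The plaintiff resides in Istrow, which is not Rhowick, which satisfies one of the alternatives. Condition met.
  (d) No such written consent has been filed; the corporate defendant(s) have their principal place of business in Rhowick, not Galrow — every alternative fails. The proviso rescues it, though: the amount in controversy is USD 223,500, which meets the 20,000 dollars floor. Satisfied.
  → All conditions met; jurisdiction exists.
The Circuit Court of Galrow:
  (a) The corporate defendant(s) have their principal place of business in Rhowick, not Galrow. Fails.
  (b) The corporate defendant(s) are organised in Quendale, not Galrow. But the amount in controversy is $223,500, which meets the 50,000 dollars floor, and the 'unless' clause therefore excuses the requirement. Met.
  (c) The amount in controversy is USD 223,500, within the USD 500,000 ceiling. Satisfied.
  (d) The claim is an employment claim, so this disjunct is met. And the carve-out is inapplicable — no defendant resides in Galrow (they reside in Ashbourne, Rhowick). Condition met.
  (e) The plaintiff resides in Istrow, which is not Rhowick. Satisfied.
  → Not every requirement is met — no jurisdiction.
The Rhowick High Bench:
  (a) The amount in controversy is $223,500, which meets the $100,000 floor — that alternative is enough. Met.
  (b) The corporate defendant(s) are organised in Quendale, not Rhowick. However, the amount in controversy is $223,500, which meets the 75,000 dollars floor, so the 'unless' proviso supplies this condition. Satisfied.
  (c) The claim is an employment claim, not a contract claim. The exception is not triggered, since the defendants reside as follows — Yusuf Lindqvist in Ashbourne, Fennick Systems in Rhowick — not all in Rhowick. Condition met.
  (d) No such written consent has been filed. But Fennick Systems resides in Rhowick, and the 'unless' clause therefore excuses the requirement. Met.
  (e) The plaintiff resides in Istrow, which is not Rhowick, which satisfies one of the alternatives. Satisfied.
  → Jurisdiction lies.
Courts with jurisdiction: the Civil Court of Rhowick, the Rhowick High Bench — 2 in total.

2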